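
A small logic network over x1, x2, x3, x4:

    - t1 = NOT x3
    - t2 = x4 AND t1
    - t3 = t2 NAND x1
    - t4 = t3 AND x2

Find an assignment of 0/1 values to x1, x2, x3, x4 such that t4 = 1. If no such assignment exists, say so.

t4 = t3 AND x2 must be 1, so both t3 = 1 and x2 = 1.
t3 = t2 NAND x1 must be 1, so at least one of t2, x1 is 0.
Check with x1=0, x2=1, x3=0, x4=0:
t1 = NOT x3 = NOT 0 = 1
t2 = x4 AND t1 = 0 AND 1 = 0
t3 = t2 NAND x1 = 0 NAND 0 = 1
t4 = t3 AND x2 = 1 AND 1 = 1
So t4 = 1 as required.

x1=0, x2=1, x3=0, x4=0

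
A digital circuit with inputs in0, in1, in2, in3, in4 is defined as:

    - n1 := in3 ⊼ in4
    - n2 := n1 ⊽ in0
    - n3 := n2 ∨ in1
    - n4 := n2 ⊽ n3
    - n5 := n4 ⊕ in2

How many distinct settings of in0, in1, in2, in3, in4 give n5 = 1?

n5 = n4 ⊕ in2 must be 1, so n4 and in2 differ.
Enumerating the 32 input combinations, 16 give n5 = 1 and 16 give n5 = 0.

16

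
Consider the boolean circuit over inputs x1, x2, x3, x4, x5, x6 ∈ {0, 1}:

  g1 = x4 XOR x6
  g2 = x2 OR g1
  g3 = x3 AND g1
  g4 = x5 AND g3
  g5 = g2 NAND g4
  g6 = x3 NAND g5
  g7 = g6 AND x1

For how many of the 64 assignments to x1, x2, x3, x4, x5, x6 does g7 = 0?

g7 = g6 AND x1 must be 0, so at least one of g6, x1 is 0.
Enumerating the 64 input combinations, 44 give g7 = 0 and 20 give g7 = 1.

44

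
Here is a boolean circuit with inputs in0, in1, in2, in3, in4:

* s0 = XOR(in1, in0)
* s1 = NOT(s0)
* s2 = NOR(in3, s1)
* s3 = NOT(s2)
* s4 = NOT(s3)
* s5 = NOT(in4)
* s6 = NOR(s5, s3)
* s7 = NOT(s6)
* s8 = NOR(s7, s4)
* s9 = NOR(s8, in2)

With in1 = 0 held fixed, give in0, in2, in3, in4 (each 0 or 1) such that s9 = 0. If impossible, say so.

s9 = NOR(s8, in2) must be 0, so at least one of s8, in2 is 1.
Check with in1 = 0 and in0=0, in2=1, in3=0, in4=0:
s0 = XOR(in1, in0) = XOR(0, 0) = 0
s1 = NOT(s0) = NOT 0 = 1
s2 = NOR(in3, s1) = NOR(0, 1) = 0
s3 = NOT(s2) = NOT 0 = 1
s4 = NOT(s3) = NOT 1 = 0
s5 = NOT(in4) = NOT 0 = 1
s6 = NOR(s5, s3) = NOR(1, 1) = 0
s7 = NOT(s6) = NOT 0 = 1
s8 = NOR(s7, s4) = NOR(1, 0) = 0
s9 = NOR(s8, in2) = NOR(0, 1) = 0
So s9 = 0.

in0=0, in2=1, in3=0, in4=0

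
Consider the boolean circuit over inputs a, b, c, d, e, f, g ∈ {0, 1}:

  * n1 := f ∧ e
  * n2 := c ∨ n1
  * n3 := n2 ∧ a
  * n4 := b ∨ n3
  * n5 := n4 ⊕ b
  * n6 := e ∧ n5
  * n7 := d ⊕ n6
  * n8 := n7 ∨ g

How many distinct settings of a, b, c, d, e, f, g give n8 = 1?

96

n8 = n7 ∨ g must be 1, so at least one of n7, g is 1.
Enumerating the 128 input combinations, 96 give n8 = 1 and 32 give n8 = 0.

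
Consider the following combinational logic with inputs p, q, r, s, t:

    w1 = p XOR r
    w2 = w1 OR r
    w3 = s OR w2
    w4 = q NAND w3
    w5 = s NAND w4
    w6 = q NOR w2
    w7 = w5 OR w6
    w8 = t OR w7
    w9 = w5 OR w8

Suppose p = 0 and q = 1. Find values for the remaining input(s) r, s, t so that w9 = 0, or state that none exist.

With p = 0 and q = 1 fixed, none of the 8 settings of r, s, t give w9 = 0.
For example, with r=1, s=1, t=0:
w1 = p XOR r = 0 XOR 1 = 1
w2 = w1 OR r = 1 OR 1 = 1
w3 = s OR w2 = 1 OR 1 = 1
w4 = q NAND w3 = 1 NAND 1 = 0
w5 = s NAND w4 = 1 NAND 0 = 1
w6 = q NOR w2 = 1 NOR 1 = 0
w7 = w5 OR w6 = 1 OR 0 = 1
w8 = t OR w7 = 0 OR 1 = 1
w9 = w5 OR w8 = 1 OR 1 = 1
giving w9 = 1 ≠ 0.

no solution exists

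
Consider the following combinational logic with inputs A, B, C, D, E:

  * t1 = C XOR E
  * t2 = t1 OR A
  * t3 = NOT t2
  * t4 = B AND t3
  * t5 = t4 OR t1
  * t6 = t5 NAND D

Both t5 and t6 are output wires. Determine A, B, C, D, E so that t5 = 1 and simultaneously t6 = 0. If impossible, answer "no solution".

A=1, B=1, C=0, D=1, E=1

Check with A=1, B=1, C=0, D=1, E=1:
t1 = C XOR E = 0 XOR 1 = 1
t2 = t1 OR A = 1 OR 1 = 1
t3 = NOT t2 = NOT 1 = 0
t4 = B AND t3 = 1 AND 0 = 0
t5 = t4 OR t1 = 0 OR 1 = 1
t6 = t5 NAND D = 1 NAND 1 = 0
So t5 = 1 and t6 = 0.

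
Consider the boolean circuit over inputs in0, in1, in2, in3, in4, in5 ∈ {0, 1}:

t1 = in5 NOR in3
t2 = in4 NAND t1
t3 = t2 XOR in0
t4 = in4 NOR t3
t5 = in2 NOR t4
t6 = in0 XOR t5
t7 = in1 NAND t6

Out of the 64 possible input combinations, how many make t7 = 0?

t7 = in1 NAND t6 must be 0, so both in1 = 1 and t6 = 1.
t6 = in0 XOR t5 must be 1, so in0 and t5 differ.
Enumerating the 64 input combinations, 20 give t7 = 0 and 44 give t7 = 1.

20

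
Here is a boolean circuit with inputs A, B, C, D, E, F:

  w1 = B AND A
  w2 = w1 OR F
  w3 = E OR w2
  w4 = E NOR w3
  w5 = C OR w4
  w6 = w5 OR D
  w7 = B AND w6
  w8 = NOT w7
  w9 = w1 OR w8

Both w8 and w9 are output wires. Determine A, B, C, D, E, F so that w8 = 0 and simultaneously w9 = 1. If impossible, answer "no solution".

Check with A=1, B=1, C=1, D=0, E=1, F=1:
w1 = B AND A = 1 AND 1 = 1
w2 = w1 OR F = 1 OR 1 = 1
w3 = E OR w2 = 1 OR 1 = 1
w4 = E NOR w3 = 1 NOR 1 = 0
w5 = C OR w4 = 1 OR 0 = 1
w6 = w5 OR D = 1 OR 0 = 1
w7 = B AND w6 = 1 AND 1 = 1
w8 = NOT w7 = NOT 1 = 0
w9 = w1 OR w8 = 1 OR 0 = 1
So w8 = 0 and w9 = 1.

A=1, B=1, C=1, D=0, E=1, F=1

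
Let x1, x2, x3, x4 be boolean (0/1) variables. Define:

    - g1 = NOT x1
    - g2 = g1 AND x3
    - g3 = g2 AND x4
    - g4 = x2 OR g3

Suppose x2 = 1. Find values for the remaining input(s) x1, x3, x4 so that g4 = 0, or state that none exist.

With x2 = 1 fixed, none of the 8 settings of x1, x3, x4 give g4 = 0.
For example, with x1=1, x3=1, x4=1:
g1 = NOT x1 = NOT 1 = 0
g2 = g1 AND x3 = 0 AND 1 = 0
g3 = g2 AND x4 = 0 AND 1 = 0
g4 = x2 OR g3 = 1 OR 0 = 1
giving g4 = 1 ≠ 0.

no solution exists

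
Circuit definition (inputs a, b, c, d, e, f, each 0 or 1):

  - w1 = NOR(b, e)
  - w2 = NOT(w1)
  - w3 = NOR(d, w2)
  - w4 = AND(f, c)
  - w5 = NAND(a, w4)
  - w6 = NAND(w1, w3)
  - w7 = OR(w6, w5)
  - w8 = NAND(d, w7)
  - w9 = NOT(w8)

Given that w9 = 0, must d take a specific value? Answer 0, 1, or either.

w9 = NOT(w8) must be 0, so w8 = 1.
Every assignment with w9 = 0 has d = 0; there are 32 such assignment(s).

0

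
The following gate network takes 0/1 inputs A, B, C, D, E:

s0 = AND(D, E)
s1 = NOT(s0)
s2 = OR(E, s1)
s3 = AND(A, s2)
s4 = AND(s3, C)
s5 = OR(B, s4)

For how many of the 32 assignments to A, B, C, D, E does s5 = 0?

12

s5 = OR(B, s4) must be 0, so both B = 0 and s4 = 0.
s4 = AND(s3, C) must be 0, so at least one of s3, C is 0.
Enumerating the 32 input combinations, 12 give s5 = 0 and 20 give s5 = 1.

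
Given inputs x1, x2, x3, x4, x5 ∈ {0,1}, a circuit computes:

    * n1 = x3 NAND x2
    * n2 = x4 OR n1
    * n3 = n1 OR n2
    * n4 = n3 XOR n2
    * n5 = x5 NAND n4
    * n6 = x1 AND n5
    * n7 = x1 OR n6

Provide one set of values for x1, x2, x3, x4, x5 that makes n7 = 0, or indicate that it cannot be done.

n7 = x1 OR n6 must be 0, so both x1 = 0 and n6 = 0.
n6 = x1 AND n5 must be 0, so at least one of x1, n5 is 0.
Check with x1=0 x2=1 x3=1 x4=1 x5=1:
n1 = x3 NAND x2 = 1 NAND 1 = 0
n2 = x4 OR n1 = 1 OR 0 = 1
n3 = n1 OR n2 = 0 OR 1 = 1
n4 = n3 XOR n2 = 1 XOR 1 = 0
n5 = x5 NAND n4 = 1 NAND 0 = 1
n6 = x1 AND n5 = 0 AND 1 = 0
n7 = x1 OR n6 = 0 OR 0 = 0
So n7 = 0 as required.

x1=0 x2=1 x3=1 x4=1 x5=1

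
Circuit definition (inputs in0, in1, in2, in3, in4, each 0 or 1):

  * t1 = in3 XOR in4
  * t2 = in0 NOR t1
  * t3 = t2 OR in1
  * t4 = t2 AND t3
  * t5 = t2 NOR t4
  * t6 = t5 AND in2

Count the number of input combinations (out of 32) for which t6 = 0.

20

t6 = t5 AND in2 must be 0, so at least one of t5, in2 is 0.
Enumerating the 32 input combinations, 20 give t6 = 0 and 12 give t6 = 1.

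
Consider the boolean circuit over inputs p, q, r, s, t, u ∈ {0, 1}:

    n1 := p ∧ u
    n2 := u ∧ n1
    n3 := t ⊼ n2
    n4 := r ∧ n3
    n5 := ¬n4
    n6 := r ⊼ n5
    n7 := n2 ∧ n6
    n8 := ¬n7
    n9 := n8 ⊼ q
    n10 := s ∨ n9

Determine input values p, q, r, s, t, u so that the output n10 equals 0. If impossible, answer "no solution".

p=1, q=1, r=1, s=0, t=1, u=1

Check with p=1, q=1, r=1, s=0, t=1, u=1:
n1 = p ∧ u = 1 ∧ 1 = 1
n2 = u ∧ n1 = 1 ∧ 1 = 1
n3 = t ⊼ n2 = 1 ⊼ 1 = 0
n4 = r ∧ n3 = 1 ∧ 0 = 0
n5 = ¬n4 = ¬0 = 1
n6 = r ⊼ n5 = 1 ⊼ 1 = 0
n7 = n2 ∧ n6 = 1 ∧ 0 = 0
n8 = ¬n7 = ¬0 = 1
n9 = n8 ⊼ q = 1 ⊼ 1 = 0
n10 = s ∨ n9 = 0 ∨ 0 = 0
So n10 = 0 as required.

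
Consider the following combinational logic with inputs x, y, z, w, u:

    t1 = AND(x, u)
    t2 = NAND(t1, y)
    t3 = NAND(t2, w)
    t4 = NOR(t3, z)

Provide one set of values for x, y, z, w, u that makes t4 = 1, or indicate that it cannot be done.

x=1, y=0, z=0, w=1, u=1

Check with x=1, y=0, z=0, w=1, u=1:
t1 = AND(x, u) = AND(1, 1) = 1
t2 = NAND(t1, y) = NAND(1, 0) = 1
t3 = NAND(t2, w) = NAND(1, 1) = 0
t4 = NOR(t3, z) = NOR(0, 0) = 1
So t4 = 1 as required.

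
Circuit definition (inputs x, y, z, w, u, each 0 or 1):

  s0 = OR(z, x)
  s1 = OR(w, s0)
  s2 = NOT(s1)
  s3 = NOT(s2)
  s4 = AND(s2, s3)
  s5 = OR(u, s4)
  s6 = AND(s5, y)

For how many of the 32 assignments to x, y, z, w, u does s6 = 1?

s6 = AND(s5, y) must be 1, so both s5 = 1 and y = 1.
Enumerating the 32 input combinations, 8 give s6 = 1 and 24 give s6 = 0.

8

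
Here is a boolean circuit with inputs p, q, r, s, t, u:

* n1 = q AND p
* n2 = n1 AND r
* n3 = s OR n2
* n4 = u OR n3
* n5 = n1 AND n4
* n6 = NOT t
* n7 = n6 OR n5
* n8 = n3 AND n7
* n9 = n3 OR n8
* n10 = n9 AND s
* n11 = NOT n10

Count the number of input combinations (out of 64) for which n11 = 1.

32

n11 = NOT n10 must be 1, so n10 = 0.
Enumerating the 64 input combinations, 32 give n11 = 1 and 32 give n11 = 0.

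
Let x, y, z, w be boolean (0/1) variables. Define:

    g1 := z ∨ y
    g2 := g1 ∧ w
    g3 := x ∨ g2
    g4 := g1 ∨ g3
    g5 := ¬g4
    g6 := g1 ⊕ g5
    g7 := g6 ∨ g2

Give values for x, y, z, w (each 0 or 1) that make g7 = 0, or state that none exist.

x=1, y=0, z=0, w=0

g7 = g6 ∨ g2 must be 0, so both g6 = 0 and g2 = 0.
Check with x=1, y=0, z=0, w=0:
g1 = z ∨ y = 0 ∨ 0 = 0
g2 = g1 ∧ w = 0 ∧ 0 = 0
g3 = x ∨ g2 = 1 ∨ 0 = 1
g4 = g1 ∨ g3 = 0 ∨ 1 = 1
g5 = ¬g4 = ¬1 = 0
g6 = g1 ⊕ g5 = 0 ⊕ 0 = 0
g7 = g6 ∨ g2 = 0 ∨ 0 = 0
So g7 = 0 as required.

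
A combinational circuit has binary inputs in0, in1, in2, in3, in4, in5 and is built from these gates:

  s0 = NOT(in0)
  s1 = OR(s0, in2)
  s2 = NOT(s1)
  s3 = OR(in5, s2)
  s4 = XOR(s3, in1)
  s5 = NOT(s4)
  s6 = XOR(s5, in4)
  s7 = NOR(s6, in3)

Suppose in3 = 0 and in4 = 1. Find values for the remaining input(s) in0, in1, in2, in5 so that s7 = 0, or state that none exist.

s7 = NOR(s6, in3) must be 0, so at least one of s6, in3 is 1.
Check with in3 = 0 and in4 = 1 and in0=1, in1=0, in2=0, in5=1:
s0 = NOT(in0) = NOT 1 = 0
s1 = OR(s0, in2) = OR(0, 0) = 0
s2 = NOT(s1) = NOT 0 = 1
s3 = OR(in5, s2) = OR(1, 1) = 1
s4 = XOR(s3, in1) = XOR(1, 0) = 1
s5 = NOT(s4) = NOT 1 = 0
s6 = XOR(s5, in4) = XOR(0, 1) = 1
s7 = NOR(s6, in3) = NOR(1, 0) = 0
So s7 = 0.

in0=1, in1=0, in2=0, in5=1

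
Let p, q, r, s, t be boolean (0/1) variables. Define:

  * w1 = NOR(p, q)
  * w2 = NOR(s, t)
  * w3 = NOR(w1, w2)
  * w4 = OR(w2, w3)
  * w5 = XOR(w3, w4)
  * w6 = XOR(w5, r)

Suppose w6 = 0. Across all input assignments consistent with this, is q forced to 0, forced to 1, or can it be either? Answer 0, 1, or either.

Both values of q occur among assignments with w6 = 0:
  q=0: p=0, q=0, r=0, s=0, t=1
  q=1: p=0, q=1, r=0, s=0, t=1

either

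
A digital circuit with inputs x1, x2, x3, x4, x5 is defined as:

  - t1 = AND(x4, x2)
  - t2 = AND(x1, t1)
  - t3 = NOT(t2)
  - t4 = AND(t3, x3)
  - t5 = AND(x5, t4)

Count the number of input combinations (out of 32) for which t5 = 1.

7

t5 = AND(x5, t4) must be 1, so both x5 = 1 and t4 = 1.
t4 = AND(t3, x3) must be 1, so both t3 = 1 and x3 = 1.
t3 = NOT(t2) must be 1, so t2 = 0.
Enumerating the 32 input combinations, 7 give t5 = 1 and 25 give t5 = 0.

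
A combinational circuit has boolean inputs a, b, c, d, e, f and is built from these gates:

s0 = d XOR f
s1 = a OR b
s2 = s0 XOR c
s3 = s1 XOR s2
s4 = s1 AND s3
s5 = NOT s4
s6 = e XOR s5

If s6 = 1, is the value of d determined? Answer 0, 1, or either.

Both values of d occur among assignments with s6 = 1:
  d=0: a=0, b=0, c=0, d=0, e=0, f=0
  d=1: a=0, b=0, c=0, d=1, e=0, f=0

either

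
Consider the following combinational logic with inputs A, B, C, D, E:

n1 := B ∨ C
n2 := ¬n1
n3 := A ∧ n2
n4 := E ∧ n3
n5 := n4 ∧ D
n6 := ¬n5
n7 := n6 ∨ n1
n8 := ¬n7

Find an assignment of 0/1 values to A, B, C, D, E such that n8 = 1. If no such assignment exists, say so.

A=1, B=0, C=0, D=1, E=1

n8 = ¬n7 must be 1, so n7 = 0.
Check with A=1, B=0, C=0, D=1, E=1:
n1 = B ∨ C = 0 ∨ 0 = 0
n2 = ¬n1 = ¬0 = 1
n3 = A ∧ n2 = 1 ∧ 1 = 1
n4 = E ∧ n3 = 1 ∧ 1 = 1
n5 = n4 ∧ D = 1 ∧ 1 = 1
n6 = ¬n5 = ¬1 = 0
n7 = n6 ∨ n1 = 0 ∨ 0 = 0
n8 = ¬n7 = ¬0 = 1
So n8 = 1 as required.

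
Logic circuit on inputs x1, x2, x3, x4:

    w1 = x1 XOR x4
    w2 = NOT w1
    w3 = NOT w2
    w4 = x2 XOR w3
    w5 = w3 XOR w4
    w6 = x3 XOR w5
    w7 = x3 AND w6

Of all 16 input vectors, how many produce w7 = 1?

w7 = x3 AND w6 must be 1, so both x3 = 1 and w6 = 1.
w6 = x3 XOR w5 must be 1, so x3 and w5 differ.
Enumerating the 16 input combinations, 4 give w7 = 1 and 12 give w7 = 0.

4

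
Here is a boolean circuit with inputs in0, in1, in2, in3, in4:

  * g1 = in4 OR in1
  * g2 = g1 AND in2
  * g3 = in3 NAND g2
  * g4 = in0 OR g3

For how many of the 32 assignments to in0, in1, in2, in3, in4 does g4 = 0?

3

g4 = in0 OR g3 must be 0, so both in0 = 0 and g3 = 0.
g3 = in3 NAND g2 must be 0, so both in3 = 1 and g2 = 1.
g2 = g1 AND in2 must be 1, so both g1 = 1 and in2 = 1.
Enumerating the 32 input combinations, 3 give g4 = 0 and 29 give g4 = 1.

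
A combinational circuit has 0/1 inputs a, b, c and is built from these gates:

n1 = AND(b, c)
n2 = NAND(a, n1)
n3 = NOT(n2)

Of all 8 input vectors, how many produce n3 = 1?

n3 = NOT(n2) must be 1, so n2 = 0.
n2 = NAND(a, n1) must be 0, so both a = 1 and n1 = 1.
n1 = AND(b, c) must be 1, so both b = 1 and c = 1.
Satisfying assignments:
  a=1, b=1, c=1

1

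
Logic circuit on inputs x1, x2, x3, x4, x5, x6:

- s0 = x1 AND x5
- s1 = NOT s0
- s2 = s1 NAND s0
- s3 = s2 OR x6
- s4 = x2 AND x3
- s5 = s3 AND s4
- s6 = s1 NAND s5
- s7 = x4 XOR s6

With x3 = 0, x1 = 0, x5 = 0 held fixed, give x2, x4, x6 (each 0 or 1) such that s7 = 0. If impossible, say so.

Check with x3 = 0, x1 = 0, x5 = 0 and x2=1, x4=1, x6=1:
s0 = x1 AND x5 = 0 AND 0 = 0
s1 = NOT s0 = NOT 0 = 1
s2 = s1 NAND s0 = 1 NAND 0 = 1
s3 = s2 OR x6 = 1 OR 1 = 1
s4 = x2 AND x3 = 1 AND 0 = 0
s5 = s3 AND s4 = 1 AND 0 = 0
s6 = s1 NAND s5 = 1 NAND 0 = 1
s7 = x4 XOR s6 = 1 XOR 1 = 0
So s7 = 0.

x2=1, x4=1, x6=1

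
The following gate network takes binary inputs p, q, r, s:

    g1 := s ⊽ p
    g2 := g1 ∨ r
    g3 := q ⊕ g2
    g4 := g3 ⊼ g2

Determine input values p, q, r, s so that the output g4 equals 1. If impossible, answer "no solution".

Check with p=1 q=0 r=0 s=0:
g1 = s ⊽ p = 0 ⊽ 1 = 0
g2 = g1 ∨ r = 0 ∨ 0 = 0
g3 = q ⊕ g2 = 0 ⊕ 0 = 0
g4 = g3 ⊼ g2 = 0 ⊼ 0 = 1
So g4 = 1 as required.

p=1 q=0 r=0 s=0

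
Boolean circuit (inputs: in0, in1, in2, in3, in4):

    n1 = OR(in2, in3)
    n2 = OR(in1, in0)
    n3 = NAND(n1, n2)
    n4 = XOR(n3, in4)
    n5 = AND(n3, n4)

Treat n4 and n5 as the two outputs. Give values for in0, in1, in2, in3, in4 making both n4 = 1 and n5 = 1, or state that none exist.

Check with in0=0, in1=0, in2=0, in3=0, in4=0:
n1 = OR(in2, in3) = OR(0, 0) = 0
n2 = OR(in1, in0) = OR(0, 0) = 0
n3 = NAND(n1, n2) = NAND(0, 0) = 1
n4 = XOR(n3, in4) = XOR(1, 0) = 1
n5 = AND(n3, n4) = AND(1, 1) = 1
So n4 = 1 and n5 = 1.

in0=0, in1=0, in2=0, in3=0, in4=0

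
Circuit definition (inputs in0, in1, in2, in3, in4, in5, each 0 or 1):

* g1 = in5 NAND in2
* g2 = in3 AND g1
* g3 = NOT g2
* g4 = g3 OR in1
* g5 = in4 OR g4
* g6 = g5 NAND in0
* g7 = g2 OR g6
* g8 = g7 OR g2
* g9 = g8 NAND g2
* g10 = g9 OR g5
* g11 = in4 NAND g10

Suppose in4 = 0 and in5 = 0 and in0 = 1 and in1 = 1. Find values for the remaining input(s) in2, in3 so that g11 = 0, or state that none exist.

no solution exists

With in4 = 0 and in5 = 0 and in0 = 1 and in1 = 1 fixed, none of the 4 settings of in2, in3 give g11 = 0.
For example, with in2=0, in3=1:
g1 = in5 NAND in2 = 0 NAND 0 = 1
g2 = in3 AND g1 = 1 AND 1 = 1
g3 = NOT g2 = NOT 1 = 0
g4 = g3 OR in1 = 0 OR 1 = 1
g5 = in4 OR g4 = 0 OR 1 = 1
g6 = g5 NAND in0 = 1 NAND 1 = 0
g7 = g2 OR g6 = 1 OR 0 = 1
g8 = g7 OR g2 = 1 OR 1 = 1
g9 = g8 NAND g2 = 1 NAND 1 = 0
g10 = g9 OR g5 = 0 OR 1 = 1
g11 = in4 NAND g10 = 0 NAND 1 = 1
giving g11 = 1 ≠ 0.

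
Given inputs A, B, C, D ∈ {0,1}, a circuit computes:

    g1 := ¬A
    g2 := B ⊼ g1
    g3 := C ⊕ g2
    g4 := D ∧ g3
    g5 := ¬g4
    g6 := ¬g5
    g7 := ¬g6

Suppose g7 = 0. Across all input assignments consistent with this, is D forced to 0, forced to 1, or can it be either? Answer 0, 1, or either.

1

g7 = ¬g6 must be 0, so g6 = 1.
Every assignment with g7 = 0 has D = 1; there are 4 such assignment(s).
  A=0, B=0, C=0, D=1
  A=0, B=1, C=1, D=1
  A=1, B=0, C=0, D=1
  A=1, B=1, C=0, D=1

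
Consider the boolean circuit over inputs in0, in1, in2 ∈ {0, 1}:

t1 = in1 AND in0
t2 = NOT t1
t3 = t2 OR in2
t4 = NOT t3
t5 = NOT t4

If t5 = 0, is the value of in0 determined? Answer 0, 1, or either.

1

t5 = NOT t4 must be 0, so t4 = 1.
t4 = NOT t3 must be 1, so t3 = 0.
t3 = t2 OR in2 must be 0, so both t2 = 0 and in2 = 0.
Every assignment with t5 = 0 has in0 = 1; there are 1 such assignment(s).
  in0=1, in1=1, in2=0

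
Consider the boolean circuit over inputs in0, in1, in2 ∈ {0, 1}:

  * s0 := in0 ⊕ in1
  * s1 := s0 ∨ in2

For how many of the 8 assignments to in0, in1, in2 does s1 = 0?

2

s1 = s0 ∨ in2 must be 0, so both s0 = 0 and in2 = 0.
s0 = in0 ⊕ in1 must be 0, so in0 and in1 are equal.
Satisfying assignments:
  in0=0, in1=0, in2=0
  in0=1, in1=1, in2=0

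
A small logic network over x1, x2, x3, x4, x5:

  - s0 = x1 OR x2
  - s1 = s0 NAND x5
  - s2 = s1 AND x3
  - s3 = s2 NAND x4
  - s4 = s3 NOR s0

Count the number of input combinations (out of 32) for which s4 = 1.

s4 = s3 NOR s0 must be 1, so both s3 = 0 and s0 = 0.
s3 = s2 NAND x4 must be 0, so both s2 = 1 and x4 = 1.
Satisfying assignments:
  x1=0, x2=0, x3=1, x4=1, x5=0
  x1=0, x2=0, x3=1, x4=1, x5=1

2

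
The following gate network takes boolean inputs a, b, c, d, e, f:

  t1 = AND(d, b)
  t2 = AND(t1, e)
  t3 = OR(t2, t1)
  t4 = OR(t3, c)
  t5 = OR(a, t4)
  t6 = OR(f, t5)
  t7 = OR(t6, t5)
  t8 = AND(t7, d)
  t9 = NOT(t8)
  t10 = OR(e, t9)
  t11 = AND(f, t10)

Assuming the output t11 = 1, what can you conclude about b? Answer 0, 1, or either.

Both values of b occur among assignments with t11 = 1:
  b=0: a=0, b=0, c=0, d=0, e=0, f=1
  b=1: a=0, b=1, c=0, d=0, e=0, f=1

either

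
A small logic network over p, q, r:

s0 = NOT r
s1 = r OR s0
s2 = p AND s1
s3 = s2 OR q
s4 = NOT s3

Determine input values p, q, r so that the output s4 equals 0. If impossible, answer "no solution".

s4 = NOT s3 must be 0, so s3 = 1.
Check with p=1, q=0, r=0:
s0 = NOT r = NOT 0 = 1
s1 = r OR s0 = 0 OR 1 = 1
s2 = p AND s1 = 1 AND 1 = 1
s3 = s2 OR q = 1 OR 0 = 1
s4 = NOT s3 = NOT 1 = 0
So s4 = 0 as required.

p=1, q=0, r=0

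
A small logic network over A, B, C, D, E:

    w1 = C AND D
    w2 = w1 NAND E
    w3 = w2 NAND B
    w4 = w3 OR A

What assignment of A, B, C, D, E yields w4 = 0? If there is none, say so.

A=0, B=1, C=1, D=0, E=0

Check with A=0, B=1, C=1, D=0, E=0:
w1 = C AND D = 1 AND 0 = 0
w2 = w1 NAND E = 0 NAND 0 = 1
w3 = w2 NAND B = 1 NAND 1 = 0
w4 = w3 OR A = 0 OR 0 = 0
So w4 = 0 as required.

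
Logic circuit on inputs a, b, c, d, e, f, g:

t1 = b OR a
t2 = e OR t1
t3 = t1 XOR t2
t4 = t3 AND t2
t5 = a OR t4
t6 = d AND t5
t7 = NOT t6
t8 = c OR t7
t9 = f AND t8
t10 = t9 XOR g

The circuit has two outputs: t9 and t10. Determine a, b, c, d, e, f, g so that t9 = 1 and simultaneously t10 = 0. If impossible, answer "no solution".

a=0, b=1, c=1, d=0, e=1, f=1, g=1

Check with a=0, b=1, c=1, d=0, e=1, f=1, g=1:
t1 = b OR a = 1 OR 0 = 1
t2 = e OR t1 = 1 OR 1 = 1
t3 = t1 XOR t2 = 1 XOR 1 = 0
t4 = t3 AND t2 = 0 AND 1 = 0
t5 = a OR t4 = 0 OR 0 = 0
t6 = d AND t5 = 0 AND 0 = 0
t7 = NOT t6 = NOT 0 = 1
t8 = c OR t7 = 1 OR 1 = 1
t9 = f AND t8 = 1 AND 1 = 1
t10 = t9 XOR g = 1 XOR 1 = 0
So t9 = 1 and t10 = 0.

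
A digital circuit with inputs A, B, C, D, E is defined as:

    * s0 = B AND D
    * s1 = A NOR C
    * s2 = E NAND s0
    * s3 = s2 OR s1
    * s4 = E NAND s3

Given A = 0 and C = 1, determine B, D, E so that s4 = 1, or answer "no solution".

B=0, D=1, E=0

s4 = E NAND s3 must be 1, so at least one of E, s3 is 0.
Check with A = 0 and C = 1 and B=0, D=1, E=0:
s0 = B AND D = 0 AND 1 = 0
s1 = A NOR C = 0 NOR 1 = 0
s2 = E NAND s0 = 0 NAND 0 = 1
s3 = s2 OR s1 = 1 OR 0 = 1
s4 = E NAND s3 = 0 NAND 1 = 1
So s4 = 1.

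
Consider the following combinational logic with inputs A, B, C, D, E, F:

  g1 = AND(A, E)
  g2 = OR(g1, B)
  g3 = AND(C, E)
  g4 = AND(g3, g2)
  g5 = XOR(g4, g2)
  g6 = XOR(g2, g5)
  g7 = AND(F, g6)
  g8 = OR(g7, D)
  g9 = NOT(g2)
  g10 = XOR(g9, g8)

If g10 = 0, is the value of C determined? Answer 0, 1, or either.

Both values of C occur among assignments with g10 = 0:
  C=0: A=0, B=0, C=0, D=1, E=0, F=0
  C=1: A=0, B=0, C=1, D=1, E=0, F=0

either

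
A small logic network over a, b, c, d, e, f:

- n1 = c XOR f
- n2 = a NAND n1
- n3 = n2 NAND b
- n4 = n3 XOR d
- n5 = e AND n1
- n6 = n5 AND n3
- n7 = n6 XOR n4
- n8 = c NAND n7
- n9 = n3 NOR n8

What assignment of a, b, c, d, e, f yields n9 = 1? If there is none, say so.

a=1 b=1 c=1 d=1 e=0 f=1

n9 = n3 NOR n8 must be 1, so both n3 = 0 and n8 = 0.
n3 = n2 NAND b must be 0, so both n2 = 1 and b = 1.
n8 = c NAND n7 must be 0, so both c = 1 and n7 = 1.
Check with a=1 b=1 c=1 d=1 e=0 f=1:
n1 = c XOR f = 1 XOR 1 = 0
n2 = a NAND n1 = 1 NAND 0 = 1
n3 = n2 NAND b = 1 NAND 1 = 0
n4 = n3 XOR d = 0 XOR 1 = 1
n5 = e AND n1 = 0 AND 0 = 0
n6 = n5 AND n3 = 0 AND 0 = 0
n7 = n6 XOR n4 = 0 XOR 1 = 1
n8 = c NAND n7 = 1 NAND 1 = 0
n9 = n3 NOR n8 = 0 NOR 0 = 1
So n9 = 1 as required.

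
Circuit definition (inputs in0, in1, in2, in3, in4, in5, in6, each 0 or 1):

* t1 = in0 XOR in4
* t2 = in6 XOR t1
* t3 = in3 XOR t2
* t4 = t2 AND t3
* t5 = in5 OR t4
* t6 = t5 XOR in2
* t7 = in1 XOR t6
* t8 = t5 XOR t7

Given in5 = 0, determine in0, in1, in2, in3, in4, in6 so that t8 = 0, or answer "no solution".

Check with in5 = 0 and in0=1, in1=0, in2=0, in3=1, in4=1, in6=1:
t1 = in0 XOR in4 = 1 XOR 1 = 0
t2 = in6 XOR t1 = 1 XOR 0 = 1
t3 = in3 XOR t2 = 1 XOR 1 = 0
t4 = t2 AND t3 = 1 AND 0 = 0
t5 = in5 OR t4 = 0 OR 0 = 0
t6 = t5 XOR in2 = 0 XOR 0 = 0
t7 = in1 XOR t6 = 0 XOR 0 = 0
t8 = t5 XOR t7 = 0 XOR 0 = 0
So t8 = 0.

in0=1 in1=0 in2=0 in3=1 in4=1 in6=1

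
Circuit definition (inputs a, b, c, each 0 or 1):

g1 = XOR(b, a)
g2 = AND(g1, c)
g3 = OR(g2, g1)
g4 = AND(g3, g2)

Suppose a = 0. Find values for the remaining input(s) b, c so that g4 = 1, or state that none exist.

b=1, c=1

g4 = AND(g3, g2) must be 1, so both g3 = 1 and g2 = 1.
Check with a = 0 and b=1, c=1:
g1 = XOR(b, a) = XOR(1, 0) = 1
g2 = AND(g1, c) = AND(1, 1) = 1
g3 = OR(g2, g1) = OR(1, 1) = 1
g4 = AND(g3, g2) = AND(1, 1) = 1
So g4 = 1.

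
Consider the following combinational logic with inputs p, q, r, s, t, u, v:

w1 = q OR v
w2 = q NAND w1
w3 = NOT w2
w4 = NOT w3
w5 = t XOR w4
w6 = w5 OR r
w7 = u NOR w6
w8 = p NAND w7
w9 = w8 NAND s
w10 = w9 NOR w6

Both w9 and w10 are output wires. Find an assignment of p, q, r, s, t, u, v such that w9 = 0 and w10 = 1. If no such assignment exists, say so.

Check with p=0, q=1, r=0, s=1, t=0, u=0, v=0:
w1 = q OR v = 1 OR 0 = 1
w2 = q NAND w1 = 1 NAND 1 = 0
w3 = NOT w2 = NOT 0 = 1
w4 = NOT w3 = NOT 1 = 0
w5 = t XOR w4 = 0 XOR 0 = 0
w6 = w5 OR r = 0 OR 0 = 0
w7 = u NOR w6 = 0 NOR 0 = 1
w8 = p NAND w7 = 0 NAND 1 = 1
w9 = w8 NAND s = 1 NAND 1 = 0
w10 = w9 NOR w6 = 0 NOR 0 = 1
So w9 = 0 and w10 = 1.

p=0, q=1, r=0, s=1, t=0, u=0, v=0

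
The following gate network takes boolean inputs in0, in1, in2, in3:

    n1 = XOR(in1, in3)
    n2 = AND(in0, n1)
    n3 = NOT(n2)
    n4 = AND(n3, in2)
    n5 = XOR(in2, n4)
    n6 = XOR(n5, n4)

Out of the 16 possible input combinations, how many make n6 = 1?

n6 = XOR(n5, n4) must be 1, so n5 and n4 differ.
Enumerating the 16 input combinations, 8 give n6 = 1 and 8 give n6 = 0.

8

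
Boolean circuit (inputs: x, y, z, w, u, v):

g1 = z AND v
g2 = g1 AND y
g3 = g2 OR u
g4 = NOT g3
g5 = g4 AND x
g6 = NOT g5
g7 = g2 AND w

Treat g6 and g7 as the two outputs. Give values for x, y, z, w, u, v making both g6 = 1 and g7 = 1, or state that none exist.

Check with x=0 y=1 z=1 w=1 u=1 v=1:
g1 = z AND v = 1 AND 1 = 1
g2 = g1 AND y = 1 AND 1 = 1
g3 = g2 OR u = 1 OR 1 = 1
g4 = NOT g3 = NOT 1 = 0
g5 = g4 AND x = 0 AND 0 = 0
g6 = NOT g5 = NOT 0 = 1
g7 = g2 AND w = 1 AND 1 = 1
So g6 = 1 and g7 = 1.

x=0 y=1 z=1 w=1 u=1 v=1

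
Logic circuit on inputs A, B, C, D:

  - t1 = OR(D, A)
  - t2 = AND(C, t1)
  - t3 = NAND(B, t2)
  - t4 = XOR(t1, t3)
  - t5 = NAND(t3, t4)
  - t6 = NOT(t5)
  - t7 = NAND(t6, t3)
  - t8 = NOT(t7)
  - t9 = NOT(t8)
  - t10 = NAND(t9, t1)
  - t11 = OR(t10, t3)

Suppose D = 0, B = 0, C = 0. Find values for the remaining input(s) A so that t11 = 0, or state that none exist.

With D = 0, B = 0, C = 0 fixed, none of the 2 settings of A give t11 = 0.
For example, with A=0:
t1 = OR(D, A) = OR(0, 0) = 0
t2 = AND(C, t1) = AND(0, 0) = 0
t3 = NAND(B, t2) = NAND(0, 0) = 1
t4 = XOR(t1, t3) = XOR(0, 1) = 1
t5 = NAND(t3, t4) = NAND(1, 1) = 0
t6 = NOT(t5) = NOT 0 = 1
t7 = NAND(t6, t3) = NAND(1, 1) = 0
t8 = NOT(t7) = NOT 0 = 1
t9 = NOT(t8) = NOT 1 = 0
t10 = NAND(t9, t1) = NAND(0, 0) = 1
t11 = OR(t10, t3) = OR(1, 1) = 1
giving t11 = 1 ≠ 0.

no solution exists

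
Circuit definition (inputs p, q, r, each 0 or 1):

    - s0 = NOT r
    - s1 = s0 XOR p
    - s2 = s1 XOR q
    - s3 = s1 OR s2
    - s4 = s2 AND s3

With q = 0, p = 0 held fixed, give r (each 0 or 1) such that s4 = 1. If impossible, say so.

r=0

Check with q = 0, p = 0 and r=0:
s0 = NOT r = NOT 0 = 1
s1 = s0 XOR p = 1 XOR 0 = 1
s2 = s1 XOR q = 1 XOR 0 = 1
s3 = s1 OR s2 = 1 OR 1 = 1
s4 = s2 AND s3 = 1 AND 1 = 1
So s4 = 1.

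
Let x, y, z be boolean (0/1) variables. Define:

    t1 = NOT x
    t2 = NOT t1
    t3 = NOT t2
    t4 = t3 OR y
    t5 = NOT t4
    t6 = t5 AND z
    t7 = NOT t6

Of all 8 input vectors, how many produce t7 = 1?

7

t7 = NOT t6 must be 1, so t6 = 0.
t6 = t5 AND z must be 0, so at least one of t5, z is 0.
Enumerating the 8 input combinations, 7 give t7 = 1 and 1 give t7 = 0.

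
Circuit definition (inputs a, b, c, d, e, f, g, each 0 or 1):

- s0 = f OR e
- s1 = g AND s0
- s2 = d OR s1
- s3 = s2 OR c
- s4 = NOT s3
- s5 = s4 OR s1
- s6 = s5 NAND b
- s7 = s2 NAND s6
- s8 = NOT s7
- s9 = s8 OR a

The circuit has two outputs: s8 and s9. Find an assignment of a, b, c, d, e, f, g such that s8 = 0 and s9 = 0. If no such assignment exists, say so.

Check with a=0, b=1, c=0, d=0, e=1, f=1, g=1:
s0 = f OR e = 1 OR 1 = 1
s1 = g AND s0 = 1 AND 1 = 1
s2 = d OR s1 = 0 OR 1 = 1
s3 = s2 OR c = 1 OR 0 = 1
s4 = NOT s3 = NOT 1 = 0
s5 = s4 OR s1 = 0 OR 1 = 1
s6 = s5 NAND b = 1 NAND 1 = 0
s7 = s2 NAND s6 = 1 NAND 0 = 1
s8 = NOT s7 = NOT 1 = 0
s9 = s8 OR a = 0 OR 0 = 0
So s8 = 0 and s9 = 0.

a=0, b=1, c=0, d=0, e=1, f=1, g=1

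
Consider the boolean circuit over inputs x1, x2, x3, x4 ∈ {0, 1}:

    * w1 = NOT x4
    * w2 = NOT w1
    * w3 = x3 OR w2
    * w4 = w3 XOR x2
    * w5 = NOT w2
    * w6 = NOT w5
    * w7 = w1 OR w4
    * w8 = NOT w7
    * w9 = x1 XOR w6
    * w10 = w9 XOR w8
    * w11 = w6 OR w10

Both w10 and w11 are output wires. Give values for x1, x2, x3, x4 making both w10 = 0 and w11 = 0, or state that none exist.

Check with x1=0, x2=0, x3=0, x4=0:
w1 = NOT x4 = NOT 0 = 1
w2 = NOT w1 = NOT 1 = 0
w3 = x3 OR w2 = 0 OR 0 = 0
w4 = w3 XOR x2 = 0 XOR 0 = 0
w5 = NOT w2 = NOT 0 = 1
w6 = NOT w5 = NOT 1 = 0
w7 = w1 OR w4 = 1 OR 0 = 1
w8 = NOT w7 = NOT 1 = 0
w9 = x1 XOR w6 = 0 XOR 0 = 0
w10 = w9 XOR w8 = 0 XOR 0 = 0
w11 = w6 OR w10 = 0 OR 0 = 0
So w10 = 0 and w11 = 0.

x1=0, x2=0, x3=0, x4=0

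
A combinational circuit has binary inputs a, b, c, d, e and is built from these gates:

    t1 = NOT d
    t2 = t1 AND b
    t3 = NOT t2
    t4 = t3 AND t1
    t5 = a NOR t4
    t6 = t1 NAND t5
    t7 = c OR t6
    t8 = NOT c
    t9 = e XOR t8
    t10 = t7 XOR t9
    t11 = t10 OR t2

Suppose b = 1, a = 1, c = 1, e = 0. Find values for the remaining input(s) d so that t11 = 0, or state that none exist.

no solution exists

With b = 1, a = 1, c = 1, e = 0 fixed, none of the 2 settings of d give t11 = 0.
For example, with d=0:
t1 = NOT d = NOT 0 = 1
t2 = t1 AND b = 1 AND 1 = 1
t3 = NOT t2 = NOT 1 = 0
t4 = t3 AND t1 = 0 AND 1 = 0
t5 = a NOR t4 = 1 NOR 0 = 0
t6 = t1 NAND t5 = 1 NAND 0 = 1
t7 = c OR t6 = 1 OR 1 = 1
t8 = NOT c = NOT 1 = 0
t9 = e XOR t8 = 0 XOR 0 = 0
t10 = t7 XOR t9 = 1 XOR 0 = 1
t11 = t10 OR t2 = 1 OR 1 = 1
giving t11 = 1 ≠ 0.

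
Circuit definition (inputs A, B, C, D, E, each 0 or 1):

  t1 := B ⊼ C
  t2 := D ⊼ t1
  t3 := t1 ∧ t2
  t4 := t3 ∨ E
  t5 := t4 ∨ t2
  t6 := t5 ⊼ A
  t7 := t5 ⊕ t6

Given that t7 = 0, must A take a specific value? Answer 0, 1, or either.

t7 = t5 ⊕ t6 must be 0, so t5 and t6 are equal.
Every assignment with t7 = 0 has A = 0; there are 13 such assignment(s).

0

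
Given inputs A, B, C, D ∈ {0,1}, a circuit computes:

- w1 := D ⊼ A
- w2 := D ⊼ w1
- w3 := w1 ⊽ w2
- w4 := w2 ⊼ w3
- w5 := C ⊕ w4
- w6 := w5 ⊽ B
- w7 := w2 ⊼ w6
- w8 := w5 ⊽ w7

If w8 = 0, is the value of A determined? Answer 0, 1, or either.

either

Both values of A occur among assignments with w8 = 0:
  A=0: A=0, B=0, C=0, D=0
  A=1: A=1, B=0, C=0, D=0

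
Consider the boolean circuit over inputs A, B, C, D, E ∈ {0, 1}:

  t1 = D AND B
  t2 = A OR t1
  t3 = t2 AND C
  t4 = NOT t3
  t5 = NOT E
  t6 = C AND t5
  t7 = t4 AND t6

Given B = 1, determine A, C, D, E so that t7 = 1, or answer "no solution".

A=0, C=1, D=0, E=0

t7 = t4 AND t6 must be 1, so both t4 = 1 and t6 = 1.
Check with B = 1 and A=0, C=1, D=0, E=0:
t1 = D AND B = 0 AND 1 = 0
t2 = A OR t1 = 0 OR 0 = 0
t3 = t2 AND C = 0 AND 1 = 0
t4 = NOT t3 = NOT 0 = 1
t5 = NOT E = NOT 0 = 1
t6 = C AND t5 = 1 AND 1 = 1
t7 = t4 AND t6 = 1 AND 1 = 1
So t7 = 1.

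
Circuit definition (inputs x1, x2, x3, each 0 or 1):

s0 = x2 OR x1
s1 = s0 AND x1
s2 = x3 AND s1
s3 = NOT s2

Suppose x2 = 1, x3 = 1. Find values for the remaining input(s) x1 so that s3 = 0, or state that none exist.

x1=1

Check with x2 = 1, x3 = 1 and x1=1:
s0 = x2 OR x1 = 1 OR 1 = 1
s1 = s0 AND x1 = 1 AND 1 = 1
s2 = x3 AND s1 = 1 AND 1 = 1
s3 = NOT s2 = NOT 1 = 0
So s3 = 0.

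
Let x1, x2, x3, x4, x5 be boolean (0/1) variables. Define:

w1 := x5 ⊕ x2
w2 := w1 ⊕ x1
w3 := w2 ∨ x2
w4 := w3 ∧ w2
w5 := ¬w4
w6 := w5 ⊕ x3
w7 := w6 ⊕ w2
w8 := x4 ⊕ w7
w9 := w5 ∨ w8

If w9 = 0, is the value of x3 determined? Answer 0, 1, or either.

Both values of x3 occur among assignments with w9 = 0:
  x3=0: x1=0, x2=0, x3=0, x4=1, x5=1
  x3=1: x1=0, x2=0, x3=1, x4=0, x5=1

either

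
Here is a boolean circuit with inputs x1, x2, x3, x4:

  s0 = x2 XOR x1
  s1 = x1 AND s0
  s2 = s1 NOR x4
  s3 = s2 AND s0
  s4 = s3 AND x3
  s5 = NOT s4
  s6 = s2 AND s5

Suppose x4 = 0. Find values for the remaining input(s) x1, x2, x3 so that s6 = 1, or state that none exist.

Check with x4 = 0 and x1=0, x2=1, x3=0:
s0 = x2 XOR x1 = 1 XOR 0 = 1
s1 = x1 AND s0 = 0 AND 1 = 0
s2 = s1 NOR x4 = 0 NOR 0 = 1
s3 = s2 AND s0 = 1 AND 1 = 1
s4 = s3 AND x3 = 1 AND 0 = 0
s5 = NOT s4 = NOT 0 = 1
s6 = s2 AND s5 = 1 AND 1 = 1
So s6 = 1.

x1=0 x2=1 x3=0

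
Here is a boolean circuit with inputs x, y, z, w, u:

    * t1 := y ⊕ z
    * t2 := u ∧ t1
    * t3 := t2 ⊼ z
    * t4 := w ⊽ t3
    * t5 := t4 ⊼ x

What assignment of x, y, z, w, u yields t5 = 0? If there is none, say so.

x=1, y=0, z=1, w=0, u=1

t5 = t4 ⊼ x must be 0, so both t4 = 1 and x = 1.
Check with x=1, y=0, z=1, w=0, u=1:
t1 = y ⊕ z = 0 ⊕ 1 = 1
t2 = u ∧ t1 = 1 ∧ 1 = 1
t3 = t2 ⊼ z = 1 ⊼ 1 = 0
t4 = w ⊽ t3 = 0 ⊽ 0 = 1
t5 = t4 ⊼ x = 1 ⊼ 1 = 0
So t5 = 0 as required.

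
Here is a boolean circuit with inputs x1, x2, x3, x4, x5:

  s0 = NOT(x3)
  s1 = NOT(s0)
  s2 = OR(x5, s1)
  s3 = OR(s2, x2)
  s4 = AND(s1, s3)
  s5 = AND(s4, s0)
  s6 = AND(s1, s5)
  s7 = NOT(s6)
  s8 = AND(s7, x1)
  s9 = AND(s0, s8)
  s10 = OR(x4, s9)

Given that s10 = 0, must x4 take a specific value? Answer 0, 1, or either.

s10 = OR(x4, s9) must be 0, so both x4 = 0 and s9 = 0.
s9 = AND(s0, s8) must be 0, so at least one of s0, s8 is 0.
Every assignment with s10 = 0 has x4 = 0; there are 12 such assignment(s).

0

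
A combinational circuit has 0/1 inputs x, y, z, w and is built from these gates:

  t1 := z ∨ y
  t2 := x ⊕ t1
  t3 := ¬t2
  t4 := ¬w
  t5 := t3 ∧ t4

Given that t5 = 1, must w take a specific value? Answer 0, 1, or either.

0

t5 = t3 ∧ t4 must be 1, so both t3 = 1 and t4 = 1.
t3 = ¬t2 must be 1, so t2 = 0.
t4 = ¬w must be 1, so w = 0.
Every assignment with t5 = 1 has w = 0; there are 4 such assignment(s).
  x=0, y=0, z=0, w=0
  x=1, y=0, z=1, w=0
  x=1, y=1, z=0, w=0
  x=1, y=1, z=1, w=0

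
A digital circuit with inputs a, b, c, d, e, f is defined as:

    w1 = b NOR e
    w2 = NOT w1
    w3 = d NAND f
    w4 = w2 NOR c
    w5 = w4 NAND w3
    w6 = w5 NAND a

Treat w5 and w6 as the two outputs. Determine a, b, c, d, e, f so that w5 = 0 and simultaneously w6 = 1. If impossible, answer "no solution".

a=1 b=0 c=0 d=0 e=0 f=0

Check with a=1 b=0 c=0 d=0 e=0 f=0:
w1 = b NOR e = 0 NOR 0 = 1
w2 = NOT w1 = NOT 1 = 0
w3 = d NAND f = 0 NAND 0 = 1
w4 = w2 NOR c = 0 NOR 0 = 1
w5 = w4 NAND w3 = 1 NAND 1 = 0
w6 = w5 NAND a = 0 NAND 1 = 1
So w5 = 0 and w6 = 1.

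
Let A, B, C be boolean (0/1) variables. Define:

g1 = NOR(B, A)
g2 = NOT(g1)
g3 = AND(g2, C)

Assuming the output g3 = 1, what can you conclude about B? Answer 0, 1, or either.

either

Both values of B occur among assignments with g3 = 1:
  B=0: A=1, B=0, C=1
  B=1: A=0, B=1, C=1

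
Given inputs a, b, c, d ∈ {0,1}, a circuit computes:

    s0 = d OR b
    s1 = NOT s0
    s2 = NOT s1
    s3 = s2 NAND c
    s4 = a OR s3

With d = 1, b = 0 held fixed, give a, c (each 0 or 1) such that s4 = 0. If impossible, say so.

a=0 c=1

s4 = a OR s3 must be 0, so both a = 0 and s3 = 0.
s3 = s2 NAND c must be 0, so both s2 = 1 and c = 1.
Check with d = 1, b = 0 and a=0, c=1:
s0 = d OR b = 1 OR 0 = 1
s1 = NOT s0 = NOT 1 = 0
s2 = NOT s1 = NOT 0 = 1
s3 = s2 NAND c = 1 NAND 1 = 0
s4 = a OR s3 = 0 OR 0 = 0
So s4 = 0.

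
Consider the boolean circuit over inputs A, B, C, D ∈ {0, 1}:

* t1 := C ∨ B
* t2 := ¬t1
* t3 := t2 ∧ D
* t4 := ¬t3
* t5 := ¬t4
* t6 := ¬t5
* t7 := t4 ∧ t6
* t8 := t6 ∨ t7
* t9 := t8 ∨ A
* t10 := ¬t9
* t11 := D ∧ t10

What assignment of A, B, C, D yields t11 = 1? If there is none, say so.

t11 = D ∧ t10 must be 1, so both D = 1 and t10 = 1.
t10 = ¬t9 must be 1, so t9 = 0.
t9 = t8 ∨ A must be 0, so both t8 = 0 and A = 0.
Check with A=0, B=0, C=0, D=1:
t1 = C ∨ B = 0 ∨ 0 = 0
t2 = ¬t1 = ¬0 = 1
t3 = t2 ∧ D = 1 ∧ 1 = 1
t4 = ¬t3 = ¬1 = 0
t5 = ¬t4 = ¬0 = 1
t6 = ¬t5 = ¬1 = 0
t7 = t4 ∧ t6 = 0 ∧ 0 = 0
t8 = t6 ∨ t7 = 0 ∨ 0 = 0
t9 = t8 ∨ A = 0 ∨ 0 = 0
t10 = ¬t9 = ¬0 = 1
t11 = D ∧ t10 = 1 ∧ 1 = 1
So t11 = 1 as required.

A=0, B=0, C=0, D=1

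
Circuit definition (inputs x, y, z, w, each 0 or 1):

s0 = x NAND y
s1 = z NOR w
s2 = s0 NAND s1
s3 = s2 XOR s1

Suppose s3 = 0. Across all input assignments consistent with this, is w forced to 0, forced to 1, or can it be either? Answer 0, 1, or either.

s3 = s2 XOR s1 must be 0, so s2 and s1 are equal.
Every assignment with s3 = 0 has w = 0; there are 1 such assignment(s).
  x=1, y=1, z=0, w=0

0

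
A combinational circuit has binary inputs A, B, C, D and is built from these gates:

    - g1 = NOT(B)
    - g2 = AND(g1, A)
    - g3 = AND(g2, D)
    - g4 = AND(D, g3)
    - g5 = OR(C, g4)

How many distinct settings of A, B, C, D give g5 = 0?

7

g5 = OR(C, g4) must be 0, so both C = 0 and g4 = 0.
g4 = AND(D, g3) must be 0, so at least one of D, g3 is 0.
Enumerating the 16 input combinations, 7 give g5 = 0 and 9 give g5 = 1.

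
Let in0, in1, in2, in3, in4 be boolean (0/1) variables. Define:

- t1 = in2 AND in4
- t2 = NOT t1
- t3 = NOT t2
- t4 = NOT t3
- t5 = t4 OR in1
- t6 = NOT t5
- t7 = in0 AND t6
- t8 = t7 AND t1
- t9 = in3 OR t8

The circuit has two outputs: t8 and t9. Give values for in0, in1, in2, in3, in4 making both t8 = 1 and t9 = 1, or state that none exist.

Check with in0=1 in1=0 in2=1 in3=0 in4=1:
t1 = in2 AND in4 = 1 AND 1 = 1
t2 = NOT t1 = NOT 1 = 0
t3 = NOT t2 = NOT 0 = 1
t4 = NOT t3 = NOT 1 = 0
t5 = t4 OR in1 = 0 OR 0 = 0
t6 = NOT t5 = NOT 0 = 1
t7 = in0 AND t6 = 1 AND 1 = 1
t8 = t7 AND t1 = 1 AND 1 = 1
t9 = in3 OR t8 = 0 OR 1 = 1
So t8 = 1 and t9 = 1.

in0=1 in1=0 in2=1 in3=0 in4=1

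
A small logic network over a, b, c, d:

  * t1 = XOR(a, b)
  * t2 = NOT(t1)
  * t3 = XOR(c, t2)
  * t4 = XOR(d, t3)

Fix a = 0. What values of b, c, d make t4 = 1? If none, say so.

t4 = XOR(d, t3) must be 1, so d and t3 differ.
Check with a = 0 and b=1, c=1, d=0:
t1 = XOR(a, b) = XOR(0, 1) = 1
t2 = NOT(t1) = NOT 1 = 0
t3 = XOR(c, t2) = XOR(1, 0) = 1
t4 = XOR(d, t3) = XOR(0, 1) = 1
So t4 = 1.

b=1, c=1, d=0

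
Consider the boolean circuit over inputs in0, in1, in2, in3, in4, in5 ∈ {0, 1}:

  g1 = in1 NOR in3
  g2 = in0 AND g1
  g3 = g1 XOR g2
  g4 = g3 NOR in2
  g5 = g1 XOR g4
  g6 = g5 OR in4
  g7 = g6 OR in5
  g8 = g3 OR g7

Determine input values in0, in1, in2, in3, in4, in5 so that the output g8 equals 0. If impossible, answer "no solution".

in0=0, in1=1, in2=1, in3=1, in4=0, in5=0

g8 = g3 OR g7 must be 0, so both g3 = 0 and g7 = 0.
Check with in0=0, in1=1, in2=1, in3=1, in4=0, in5=0:
g1 = in1 NOR in3 = 1 NOR 1 = 0
g2 = in0 AND g1 = 0 AND 0 = 0
g3 = g1 XOR g2 = 0 XOR 0 = 0
g4 = g3 NOR in2 = 0 NOR 1 = 0
g5 = g1 XOR g4 = 0 XOR 0 = 0
g6 = g5 OR in4 = 0 OR 0 = 0
g7 = g6 OR in5 = 0 OR 0 = 0
g8 = g3 OR g7 = 0 OR 0 = 0
So g8 = 0 as required.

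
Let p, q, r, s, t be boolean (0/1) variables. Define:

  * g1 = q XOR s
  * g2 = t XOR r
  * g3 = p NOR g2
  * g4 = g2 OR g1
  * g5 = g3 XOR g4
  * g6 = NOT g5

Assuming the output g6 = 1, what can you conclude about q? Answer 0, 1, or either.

either

Both values of q occur among assignments with g6 = 1:
  q=0: p=0, q=0, r=0, s=1, t=0
  q=1: p=0, q=1, r=0, s=0, t=0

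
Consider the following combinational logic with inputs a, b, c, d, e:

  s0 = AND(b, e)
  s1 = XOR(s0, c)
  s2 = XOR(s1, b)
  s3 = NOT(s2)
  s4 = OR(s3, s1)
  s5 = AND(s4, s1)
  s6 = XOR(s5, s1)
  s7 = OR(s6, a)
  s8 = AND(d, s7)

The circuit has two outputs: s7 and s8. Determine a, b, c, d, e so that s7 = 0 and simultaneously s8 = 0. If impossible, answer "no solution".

Check with a=0, b=1, c=1, d=1, e=0:
s0 = AND(b, e) = AND(1, 0) = 0
s1 = XOR(s0, c) = XOR(0, 1) = 1
s2 = XOR(s1, b) = XOR(1, 1) = 0
s3 = NOT(s2) = NOT 0 = 1
s4 = OR(s3, s1) = OR(1, 1) = 1
s5 = AND(s4, s1) = AND(1, 1) = 1
s6 = XOR(s5, s1) = XOR(1, 1) = 0
s7 = OR(s6, a) = OR(0, 0) = 0
s8 = AND(d, s7) = AND(1, 0) = 0
So s7 = 0 and s8 = 0.

a=0, b=1, c=1, d=1, e=0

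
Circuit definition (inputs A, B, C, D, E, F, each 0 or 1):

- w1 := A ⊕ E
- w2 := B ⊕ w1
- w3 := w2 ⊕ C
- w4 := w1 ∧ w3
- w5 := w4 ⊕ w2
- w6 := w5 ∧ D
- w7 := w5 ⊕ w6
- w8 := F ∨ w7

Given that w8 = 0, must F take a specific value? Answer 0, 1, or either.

w8 = F ∨ w7 must be 0, so both F = 0 and w7 = 0.
w7 = w5 ⊕ w6 must be 0, so w5 and w6 are equal.
Every assignment with w8 = 0 has F = 0; there are 24 such assignment(s).

0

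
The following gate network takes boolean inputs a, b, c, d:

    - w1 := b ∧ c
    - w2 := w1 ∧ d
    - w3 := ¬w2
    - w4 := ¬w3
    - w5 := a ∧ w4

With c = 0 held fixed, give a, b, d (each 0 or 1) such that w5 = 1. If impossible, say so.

With c = 0 fixed, none of the 8 settings of a, b, d give w5 = 1.
For example, with a=1, b=0, d=1:
w1 = b ∧ c = 0 ∧ 0 = 0
w2 = w1 ∧ d = 0 ∧ 1 = 0
w3 = ¬w2 = ¬0 = 1
w4 = ¬w3 = ¬1 = 0
w5 = a ∧ w4 = 1 ∧ 0 = 0
giving w5 = 0 ≠ 1.

no solution exists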